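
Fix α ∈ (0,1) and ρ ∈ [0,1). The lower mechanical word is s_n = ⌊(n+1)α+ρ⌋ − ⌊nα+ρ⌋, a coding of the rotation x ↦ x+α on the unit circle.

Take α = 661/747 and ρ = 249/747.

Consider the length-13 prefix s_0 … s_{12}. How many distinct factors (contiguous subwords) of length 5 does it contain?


6

t_n = ⌊(n·661+249)/747⌋ for n = 0 … 13:
  n=0…9: ⌊249/747⌋=0 ⌊910/747⌋=1 ⌊1571/747⌋=2 ⌊2232/747⌋=2 ⌊2893/747⌋=3 ⌊3554/747⌋=4 ⌊4215/747⌋=5 ⌊4876/747⌋=6 ⌊5537/747⌋=7 ⌊6198/747⌋=8
  n=10…13: ⌊6859/747⌋=9 ⌊7520/747⌋=10 ⌊8181/747⌋=10 ⌊8842/747⌋=11
s_n = t_(n+1) − t_n for n = 0 … 12 gives
prefix = 1101111111101
slide a length-5 window over [0..4] … [8..12] (9 windows); first occurrence of each distinct factor:
  [  0..  4] 11011
  [  1..  5] 10111
  [  2..  6] 01111
  [  3..  7] 11111
  [  7.. 11] 11110
  [  8.. 12] 11101
  (the other 3 windows repeat one of these)
distinct factors: {01111, 10111, 11011, 11101, 11110, 11111}
count = 6  (Sturmian bound for length 5 is 6)


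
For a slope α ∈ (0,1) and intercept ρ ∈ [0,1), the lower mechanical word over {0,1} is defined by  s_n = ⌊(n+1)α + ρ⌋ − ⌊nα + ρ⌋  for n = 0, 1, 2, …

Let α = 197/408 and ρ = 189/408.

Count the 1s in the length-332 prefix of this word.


160

#1s = Σ_{n=0}^{331} s_n = Σ_{n=0}^{331} (⌊(n+1)α+ρ⌋ − ⌊nα+ρ⌋)
the sum telescopes: every ⌊nα+ρ⌋ with 0 < n < 332 appears once with + and once with −, leaving ⌊332α+ρ⌋ − ⌊0·α+ρ⌋
332α + ρ = (332·197 + 189) / 408 = 65593/408
ρ = 189/408
⌊65593/408⌋ = 160,  ⌊189/408⌋ = 0
#1s = 160 − 0 = 160


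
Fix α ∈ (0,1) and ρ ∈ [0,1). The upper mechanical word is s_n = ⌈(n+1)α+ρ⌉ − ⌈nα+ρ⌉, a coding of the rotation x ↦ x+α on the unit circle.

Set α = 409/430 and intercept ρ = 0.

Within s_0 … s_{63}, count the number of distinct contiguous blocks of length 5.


t_n = ⌈(n·409)/430⌉ for n = 0 … 64:
  n=0…9: ⌈0/430⌉=0 ⌈409/430⌉=1 ⌈818/430⌉=2 ⌈1227/430⌉=3 ⌈1636/430⌉=4 ⌈2045/430⌉=5 ⌈2454/430⌉=6 ⌈2863/430⌉=7 ⌈3272/430⌉=8 ⌈3681/430⌉=9
  n=10…19: ⌈4090/430⌉=10 ⌈4499/430⌉=11 ⌈4908/430⌉=12 ⌈5317/430⌉=13 ⌈5726/430⌉=14 ⌈6135/430⌉=15 ⌈6544/430⌉=16 ⌈6953/430⌉=17 ⌈7362/430⌉=18 ⌈7771/430⌉=19
  n=20…29: ⌈8180/430⌉=20 ⌈8589/430⌉=20 ⌈8998/430⌉=21 ⌈9407/430⌉=22 ⌈9816/430⌉=23 ⌈10225/430⌉=24 ⌈10634/430⌉=25 ⌈11043/430⌉=26 ⌈11452/430⌉=27 ⌈11861/430⌉=28
  n=30…39: ⌈12270/430⌉=29 ⌈12679/430⌉=30 ⌈13088/430⌉=31 ⌈13497/430⌉=32 ⌈13906/430⌉=33 ⌈14315/430⌉=34 ⌈14724/430⌉=35 ⌈15133/430⌉=36 ⌈15542/430⌉=37 ⌈15951/430⌉=38
  n=40…49: ⌈16360/430⌉=39 ⌈16769/430⌉=39 ⌈17178/430⌉=40 ⌈17587/430⌉=41 ⌈17996/430⌉=42 ⌈18405/430⌉=43 ⌈18814/430⌉=44 ⌈19223/430⌉=45 ⌈19632/430⌉=46 ⌈20041/430⌉=47
  n=50…59: ⌈20450/430⌉=48 ⌈20859/430⌉=49 ⌈21268/430⌉=50 ⌈21677/430⌉=51 ⌈22086/430⌉=52 ⌈22495/430⌉=53 ⌈22904/430⌉=54 ⌈23313/430⌉=55 ⌈23722/430⌉=56 ⌈24131/430⌉=57
  n=60…64: ⌈24540/430⌉=58 ⌈24949/430⌉=59 ⌈25358/430⌉=59 ⌈25767/430⌉=60 ⌈26176/430⌉=61
s_n = t_(n+1) − t_n for n = 0 … 63 gives
prefix = 1111111111111111111101111111111111111111011111111111111111111011
slide a length-5 window over [0..4] … [59..63] (60 windows); first occurrence of each distinct factor:
  [  0..  4] 11111
  [ 16.. 20] 11110
  [ 17.. 21] 11101
  [ 18.. 22] 11011
  [ 19.. 23] 10111
  [ 20.. 24] 01111
  (the other 54 windows repeat one of these)
distinct factors: {01111, 10111, 11011, 11101, 11110, 11111}
count = 6  (Sturmian bound for length 5 is 6)

6


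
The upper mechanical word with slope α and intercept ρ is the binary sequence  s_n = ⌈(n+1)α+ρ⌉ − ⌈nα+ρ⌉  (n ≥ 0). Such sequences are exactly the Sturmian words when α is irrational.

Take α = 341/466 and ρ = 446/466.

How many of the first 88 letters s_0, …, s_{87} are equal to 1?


#1s = Σ_{n=0}^{87} s_n = Σ_{n=0}^{87} (⌈(n+1)α+ρ⌉ − ⌈nα+ρ⌉)
the sum telescopes: every ⌈nα+ρ⌉ with 0 < n < 88 appears once with + and once with −, leaving ⌈88α+ρ⌉ − ⌈0·α+ρ⌉
88α + ρ = (88·341 + 446) / 466 = 30454/466
ρ = 446/466
⌈30454/466⌉ = 66,  ⌈446/466⌉ = 1
#1s = 66 − 1 = 65

65


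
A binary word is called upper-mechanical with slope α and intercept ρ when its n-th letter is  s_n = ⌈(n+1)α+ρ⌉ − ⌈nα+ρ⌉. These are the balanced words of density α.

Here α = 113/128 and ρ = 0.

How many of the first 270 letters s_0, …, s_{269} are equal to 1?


239

#1s = Σ_{n=0}^{269} s_n = Σ_{n=0}^{269} (⌈(n+1)α+ρ⌉ − ⌈nα+ρ⌉)
the sum telescopes: every ⌈nα+ρ⌉ with 0 < n < 270 appears once with + and once with −, leaving ⌈270α+ρ⌉ − ⌈0·α+ρ⌉
270α + ρ = (270·113) / 128 = 30510/128
ρ = 0/128
⌈30510/128⌉ = 239,  ⌈0/128⌉ = 0
#1s = 239 − 0 = 239


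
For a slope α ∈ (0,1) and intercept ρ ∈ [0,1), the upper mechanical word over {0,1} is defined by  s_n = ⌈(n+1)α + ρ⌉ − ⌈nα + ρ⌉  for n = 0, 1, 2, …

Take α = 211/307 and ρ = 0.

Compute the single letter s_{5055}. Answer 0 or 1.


(n+1)α + ρ = (5056·211) / 307 = 1066816/307
nα + ρ     = (5055·211) / 307 = 1066605/307
⌈1066816/307⌉ = 3475,  ⌈1066605/307⌉ = 3475
s_{5055} = 3475 − 3475 = 0

0


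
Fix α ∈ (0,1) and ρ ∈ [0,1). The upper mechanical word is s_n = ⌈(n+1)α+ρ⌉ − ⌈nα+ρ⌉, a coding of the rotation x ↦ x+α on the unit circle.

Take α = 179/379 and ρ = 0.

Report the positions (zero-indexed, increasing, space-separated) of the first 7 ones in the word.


0 2 4 6 8 10 12

n=0: ⌈179/379⌉−⌈0/379⌉ = 1−0 = 1  ← one
n=1: ⌈358/379⌉−⌈179/379⌉ = 1−1 = 0
n=2: ⌈537/379⌉−⌈358/379⌉ = 2−1 = 1  ← one
n=3: ⌈716/379⌉−⌈537/379⌉ = 2−2 = 0
n=4: ⌈895/379⌉−⌈716/379⌉ = 3−2 = 1  ← one
n=5: ⌈1074/379⌉−⌈895/379⌉ = 3−3 = 0
n=6: ⌈1253/379⌉−⌈1074/379⌉ = 4−3 = 1  ← one
n=7: ⌈1432/379⌉−⌈1253/379⌉ = 4−4 = 0
n=8: ⌈1611/379⌉−⌈1432/379⌉ = 5−4 = 1  ← one
n=9: ⌈1790/379⌉−⌈1611/379⌉ = 5−5 = 0
n=10: ⌈1969/379⌉−⌈1790/379⌉ = 6−5 = 1  ← one
n=11: ⌈2148/379⌉−⌈1969/379⌉ = 6−6 = 0
n=12: ⌈2327/379⌉−⌈2148/379⌉ = 7−6 = 1  ← one
positions of the first 7 ones: 0 2 4 6 8 10 12


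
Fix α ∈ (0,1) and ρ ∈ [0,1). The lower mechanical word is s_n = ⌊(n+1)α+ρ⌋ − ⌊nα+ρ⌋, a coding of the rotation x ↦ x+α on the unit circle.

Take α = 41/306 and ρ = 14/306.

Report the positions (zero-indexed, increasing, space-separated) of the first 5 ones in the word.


n=0: ⌊55/306⌋−⌊14/306⌋ = 0−0 = 0
n=1: ⌊96/306⌋−⌊55/306⌋ = 0−0 = 0
n=2: ⌊137/306⌋−⌊96/306⌋ = 0−0 = 0
n=3: ⌊178/306⌋−⌊137/306⌋ = 0−0 = 0
n=4: ⌊219/306⌋−⌊178/306⌋ = 0−0 = 0
n=5: ⌊260/306⌋−⌊219/306⌋ = 0−0 = 0
n=6: ⌊301/306⌋−⌊260/306⌋ = 0−0 = 0
n=7: ⌊342/306⌋−⌊301/306⌋ = 1−0 = 1  ← one
n=8: ⌊383/306⌋−⌊342/306⌋ = 1−1 = 0
n=9: ⌊424/306⌋−⌊383/306⌋ = 1−1 = 0
n=10: ⌊465/306⌋−⌊424/306⌋ = 1−1 = 0
n=11: ⌊506/306⌋−⌊465/306⌋ = 1−1 = 0
n=12: ⌊547/306⌋−⌊506/306⌋ = 1−1 = 0
n=13: ⌊588/306⌋−⌊547/306⌋ = 1−1 = 0
n=14: ⌊629/306⌋−⌊588/306⌋ = 2−1 = 1  ← one
n=15: ⌊670/306⌋−⌊629/306⌋ = 2−2 = 0
n=16: ⌊711/306⌋−⌊670/306⌋ = 2−2 = 0
n=17: ⌊752/306⌋−⌊711/306⌋ = 2−2 = 0
n=18: ⌊793/306⌋−⌊752/306⌋ = 2−2 = 0
n=19: ⌊834/306⌋−⌊793/306⌋ = 2−2 = 0
n=20: ⌊875/306⌋−⌊834/306⌋ = 2−2 = 0
n=21: ⌊916/306⌋−⌊875/306⌋ = 2−2 = 0
n=22: ⌊957/306⌋−⌊916/306⌋ = 3−2 = 1  ← one
n=23: ⌊998/306⌋−⌊957/306⌋ = 3−3 = 0
n=24: ⌊1039/306⌋−⌊998/306⌋ = 3−3 = 0
n=25: ⌊1080/306⌋−⌊1039/306⌋ = 3−3 = 0
n=26: ⌊1121/306⌋−⌊1080/306⌋ = 3−3 = 0
n=27: ⌊1162/306⌋−⌊1121/306⌋ = 3−3 = 0
n=28: ⌊1203/306⌋−⌊1162/306⌋ = 3−3 = 0
n=29: ⌊1244/306⌋−⌊1203/306⌋ = 4−3 = 1  ← one
n=30: ⌊1285/306⌋−⌊1244/306⌋ = 4−4 = 0
n=31: ⌊1326/306⌋−⌊1285/306⌋ = 4−4 = 0
n=32: ⌊1367/306⌋−⌊1326/306⌋ = 4−4 = 0
n=33: ⌊1408/306⌋−⌊1367/306⌋ = 4−4 = 0
n=34: ⌊1449/306⌋−⌊1408/306⌋ = 4−4 = 0
n=35: ⌊1490/306⌋−⌊1449/306⌋ = 4−4 = 0
n=36: ⌊1531/306⌋−⌊1490/306⌋ = 5−4 = 1  ← one
positions of the first 5 ones: 7 14 22 29 36

7 14 22 29 36


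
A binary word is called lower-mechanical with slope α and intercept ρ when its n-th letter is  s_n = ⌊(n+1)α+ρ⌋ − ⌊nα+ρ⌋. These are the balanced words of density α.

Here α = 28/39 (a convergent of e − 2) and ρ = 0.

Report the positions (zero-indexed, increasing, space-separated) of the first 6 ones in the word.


1 2 4 5 6 8

n=0: ⌊28/39⌋−⌊0/39⌋ = 0−0 = 0
n=1: ⌊56/39⌋−⌊28/39⌋ = 1−0 = 1  ← one
n=2: ⌊84/39⌋−⌊56/39⌋ = 2−1 = 1  ← one
n=3: ⌊112/39⌋−⌊84/39⌋ = 2−2 = 0
n=4: ⌊140/39⌋−⌊112/39⌋ = 3−2 = 1  ← one
n=5: ⌊168/39⌋−⌊140/39⌋ = 4−3 = 1  ← one
n=6: ⌊196/39⌋−⌊168/39⌋ = 5−4 = 1  ← one
n=7: ⌊224/39⌋−⌊196/39⌋ = 5−5 = 0
n=8: ⌊252/39⌋−⌊224/39⌋ = 6−5 = 1  ← one
positions of the first 6 ones: 1 2 4 5 6 8


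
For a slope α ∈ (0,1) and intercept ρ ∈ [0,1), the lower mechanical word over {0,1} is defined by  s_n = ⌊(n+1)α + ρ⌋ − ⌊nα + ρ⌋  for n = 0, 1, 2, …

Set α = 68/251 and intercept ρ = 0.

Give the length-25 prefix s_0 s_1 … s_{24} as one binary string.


n=0: ⌊(1·68)/251⌋ − ⌊(0·68)/251⌋ = ⌊68/251⌋ − ⌊0/251⌋ = 0 − 0 = 0
n=1: ⌊(2·68)/251⌋ − ⌊(1·68)/251⌋ = ⌊136/251⌋ − ⌊68/251⌋ = 0 − 0 = 0
n=2: ⌊(3·68)/251⌋ − ⌊(2·68)/251⌋ = ⌊204/251⌋ − ⌊136/251⌋ = 0 − 0 = 0
n=3: ⌊(4·68)/251⌋ − ⌊(3·68)/251⌋ = ⌊272/251⌋ − ⌊204/251⌋ = 1 − 0 = 1
n=4: ⌊(5·68)/251⌋ − ⌊(4·68)/251⌋ = ⌊340/251⌋ − ⌊272/251⌋ = 1 − 1 = 0
n=5: ⌊(6·68)/251⌋ − ⌊(5·68)/251⌋ = ⌊408/251⌋ − ⌊340/251⌋ = 1 − 1 = 0
n=6: ⌊(7·68)/251⌋ − ⌊(6·68)/251⌋ = ⌊476/251⌋ − ⌊408/251⌋ = 1 − 1 = 0
n=7: ⌊(8·68)/251⌋ − ⌊(7·68)/251⌋ = ⌊544/251⌋ − ⌊476/251⌋ = 2 − 1 = 1
n=8: ⌊(9·68)/251⌋ − ⌊(8·68)/251⌋ = ⌊612/251⌋ − ⌊544/251⌋ = 2 − 2 = 0
n=9: ⌊(10·68)/251⌋ − ⌊(9·68)/251⌋ = ⌊680/251⌋ − ⌊612/251⌋ = 2 − 2 = 0
n=10: ⌊(11·68)/251⌋ − ⌊(10·68)/251⌋ = ⌊748/251⌋ − ⌊680/251⌋ = 2 − 2 = 0
n=11: ⌊(12·68)/251⌋ − ⌊(11·68)/251⌋ = ⌊816/251⌋ − ⌊748/251⌋ = 3 − 2 = 1
n=12: ⌊(13·68)/251⌋ − ⌊(12·68)/251⌋ = ⌊884/251⌋ − ⌊816/251⌋ = 3 − 3 = 0
n=13: ⌊(14·68)/251⌋ − ⌊(13·68)/251⌋ = ⌊952/251⌋ − ⌊884/251⌋ = 3 − 3 = 0
n=14: ⌊(15·68)/251⌋ − ⌊(14·68)/251⌋ = ⌊1020/251⌋ − ⌊952/251⌋ = 4 − 3 = 1
n=15: ⌊(16·68)/251⌋ − ⌊(15·68)/251⌋ = ⌊1088/251⌋ − ⌊1020/251⌋ = 4 − 4 = 0
n=16: ⌊(17·68)/251⌋ − ⌊(16·68)/251⌋ = ⌊1156/251⌋ − ⌊1088/251⌋ = 4 − 4 = 0
n=17: ⌊(18·68)/251⌋ − ⌊(17·68)/251⌋ = ⌊1224/251⌋ − ⌊1156/251⌋ = 4 − 4 = 0
n=18: ⌊(19·68)/251⌋ − ⌊(18·68)/251⌋ = ⌊1292/251⌋ − ⌊1224/251⌋ = 5 − 4 = 1
n=19: ⌊(20·68)/251⌋ − ⌊(19·68)/251⌋ = ⌊1360/251⌋ − ⌊1292/251⌋ = 5 − 5 = 0
n=20: ⌊(21·68)/251⌋ − ⌊(20·68)/251⌋ = ⌊1428/251⌋ − ⌊1360/251⌋ = 5 − 5 = 0
n=21: ⌊(22·68)/251⌋ − ⌊(21·68)/251⌋ = ⌊1496/251⌋ − ⌊1428/251⌋ = 5 − 5 = 0
n=22: ⌊(23·68)/251⌋ − ⌊(22·68)/251⌋ = ⌊1564/251⌋ − ⌊1496/251⌋ = 6 − 5 = 1
n=23: ⌊(24·68)/251⌋ − ⌊(23·68)/251⌋ = ⌊1632/251⌋ − ⌊1564/251⌋ = 6 − 6 = 0
n=24: ⌊(25·68)/251⌋ − ⌊(24·68)/251⌋ = ⌊1700/251⌋ − ⌊1632/251⌋ = 6 − 6 = 0

0001000100010010001000100


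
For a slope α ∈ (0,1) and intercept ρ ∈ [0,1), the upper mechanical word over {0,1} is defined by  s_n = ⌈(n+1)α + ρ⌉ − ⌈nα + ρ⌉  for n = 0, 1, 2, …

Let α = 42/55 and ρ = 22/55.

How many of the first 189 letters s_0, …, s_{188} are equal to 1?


#1s = Σ_{n=0}^{188} s_n = Σ_{n=0}^{188} (⌈(n+1)α+ρ⌉ − ⌈nα+ρ⌉)
the sum telescopes: every ⌈nα+ρ⌉ with 0 < n < 189 appears once with + and once with −, leaving ⌈189α+ρ⌉ − ⌈0·α+ρ⌉
189α + ρ = (189·42 + 22) / 55 = 7960/55
ρ = 22/55
⌈7960/55⌉ = 145,  ⌈22/55⌉ = 1
#1s = 145 − 1 = 144

144


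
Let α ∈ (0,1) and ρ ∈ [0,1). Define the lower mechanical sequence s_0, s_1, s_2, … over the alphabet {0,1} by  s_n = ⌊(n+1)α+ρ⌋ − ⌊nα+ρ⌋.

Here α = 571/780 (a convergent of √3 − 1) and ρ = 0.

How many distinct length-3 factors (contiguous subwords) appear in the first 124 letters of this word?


4

t_n = ⌊(n·571)/780⌋ for n = 0 … 124:
  n=0…9: ⌊0/780⌋=0 ⌊571/780⌋=0 ⌊1142/780⌋=1 ⌊1713/780⌋=2 ⌊2284/780⌋=2 ⌊2855/780⌋=3 ⌊3426/780⌋=4 ⌊3997/780⌋=5 ⌊4568/780⌋=5 ⌊5139/780⌋=6
  n=10…19: ⌊5710/780⌋=7 ⌊6281/780⌋=8 ⌊6852/780⌋=8 ⌊7423/780⌋=9 ⌊7994/780⌋=10 ⌊8565/780⌋=10 ⌊9136/780⌋=11 ⌊9707/780⌋=12 ⌊10278/780⌋=13 ⌊10849/780⌋=13
  n=20…29: ⌊11420/780⌋=14 ⌊11991/780⌋=15 ⌊12562/780⌋=16 ⌊13133/780⌋=16 ⌊13704/780⌋=17 ⌊14275/780⌋=18 ⌊14846/780⌋=19 ⌊15417/780⌋=19 ⌊15988/780⌋=20 ⌊16559/780⌋=21
  n=30…39: ⌊17130/780⌋=21 ⌊17701/780⌋=22 ⌊18272/780⌋=23 ⌊18843/780⌋=24 ⌊19414/780⌋=24 ⌊19985/780⌋=25 ⌊20556/780⌋=26 ⌊21127/780⌋=27 ⌊21698/780⌋=27 ⌊22269/780⌋=28
  n=40…49: ⌊22840/780⌋=29 ⌊23411/780⌋=30 ⌊23982/780⌋=30 ⌊24553/780⌋=31 ⌊25124/780⌋=32 ⌊25695/780⌋=32 ⌊26266/780⌋=33 ⌊26837/780⌋=34 ⌊27408/780⌋=35 ⌊27979/780⌋=35
  n=50…59: ⌊28550/780⌋=36 ⌊29121/780⌋=37 ⌊29692/780⌋=38 ⌊30263/780⌋=38 ⌊30834/780⌋=39 ⌊31405/780⌋=40 ⌊31976/780⌋=40 ⌊32547/780⌋=41 ⌊33118/780⌋=42 ⌊33689/780⌋=43
  n=60…69: ⌊34260/780⌋=43 ⌊34831/780⌋=44 ⌊35402/780⌋=45 ⌊35973/780⌋=46 ⌊36544/780⌋=46 ⌊37115/780⌋=47 ⌊37686/780⌋=48 ⌊38257/780⌋=49 ⌊38828/780⌋=49 ⌊39399/780⌋=50
  n=70…79: ⌊39970/780⌋=51 ⌊40541/780⌋=51 ⌊41112/780⌋=52 ⌊41683/780⌋=53 ⌊42254/780⌋=54 ⌊42825/780⌋=54 ⌊43396/780⌋=55 ⌊43967/780⌋=56 ⌊44538/780⌋=57 ⌊45109/780⌋=57
  n=80…89: ⌊45680/780⌋=58 ⌊46251/780⌋=59 ⌊46822/780⌋=60 ⌊47393/780⌋=60 ⌊47964/780⌋=61 ⌊48535/780⌋=62 ⌊49106/780⌋=62 ⌊49677/780⌋=63 ⌊50248/780⌋=64 ⌊50819/780⌋=65
  n=90…99: ⌊51390/780⌋=65 ⌊51961/780⌋=66 ⌊52532/780⌋=67 ⌊53103/780⌋=68 ⌊53674/780⌋=68 ⌊54245/780⌋=69 ⌊54816/780⌋=70 ⌊55387/780⌋=71 ⌊55958/780⌋=71 ⌊56529/780⌋=72
  n=100…109: ⌊57100/780⌋=73 ⌊57671/780⌋=73 ⌊58242/780⌋=74 ⌊58813/780⌋=75 ⌊59384/780⌋=76 ⌊59955/780⌋=76 ⌊60526/780⌋=77 ⌊61097/780⌋=78 ⌊61668/780⌋=79 ⌊62239/780⌋=79
  n=110…119: ⌊62810/780⌋=80 ⌊63381/780⌋=81 ⌊63952/780⌋=81 ⌊64523/780⌋=82 ⌊65094/780⌋=83 ⌊65665/780⌋=84 ⌊66236/780⌋=84 ⌊66807/780⌋=85 ⌊67378/780⌋=86 ⌊67949/780⌋=87
  n=120…124: ⌊68520/780⌋=87 ⌊69091/780⌋=88 ⌊69662/780⌋=89 ⌊70233/780⌋=90 ⌊70804/780⌋=90
s_n = t_(n+1) − t_n for n = 0 … 123 gives
prefix = 0110111011101101110111011101101110111011101101110111011011101110111011011101110111011011101110111011011101110110111011101110
slide a length-3 window over [0..2] … [121..123] (122 windows); first occurrence of each distinct factor:
  [  0..  2] 011
  [  1..  3] 110
  [  2..  4] 101
  [  4..  6] 111
  (the other 118 windows repeat one of these)
distinct factors: {011, 101, 110, 111}
count = 4  (Sturmian bound for length 3 is 4)


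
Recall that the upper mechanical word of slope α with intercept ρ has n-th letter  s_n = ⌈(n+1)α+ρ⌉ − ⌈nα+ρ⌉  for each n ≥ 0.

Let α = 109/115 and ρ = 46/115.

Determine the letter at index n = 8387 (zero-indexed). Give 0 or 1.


(n+1)α + ρ = (8388·109 + 46) / 115 = 914338/115
nα + ρ     = (8387·109 + 46) / 115 = 914229/115
⌈914338/115⌉ = 7951,  ⌈914229/115⌉ = 7950
s_{8387} = 7951 − 7950 = 1

1


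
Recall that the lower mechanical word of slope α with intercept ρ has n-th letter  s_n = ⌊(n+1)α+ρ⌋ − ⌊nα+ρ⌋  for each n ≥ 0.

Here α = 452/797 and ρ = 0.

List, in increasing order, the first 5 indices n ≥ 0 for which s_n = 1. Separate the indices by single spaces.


n=0: ⌊452/797⌋−⌊0/797⌋ = 0−0 = 0
n=1: ⌊904/797⌋−⌊452/797⌋ = 1−0 = 1  ← one
n=2: ⌊1356/797⌋−⌊904/797⌋ = 1−1 = 0
n=3: ⌊1808/797⌋−⌊1356/797⌋ = 2−1 = 1  ← one
n=4: ⌊2260/797⌋−⌊1808/797⌋ = 2−2 = 0
n=5: ⌊2712/797⌋−⌊2260/797⌋ = 3−2 = 1  ← one
n=6: ⌊3164/797⌋−⌊2712/797⌋ = 3−3 = 0
n=7: ⌊3616/797⌋−⌊3164/797⌋ = 4−3 = 1  ← one
n=8: ⌊4068/797⌋−⌊3616/797⌋ = 5−4 = 1  ← one
positions of the first 5 ones: 1 3 5 7 8

1 3 5 7 8


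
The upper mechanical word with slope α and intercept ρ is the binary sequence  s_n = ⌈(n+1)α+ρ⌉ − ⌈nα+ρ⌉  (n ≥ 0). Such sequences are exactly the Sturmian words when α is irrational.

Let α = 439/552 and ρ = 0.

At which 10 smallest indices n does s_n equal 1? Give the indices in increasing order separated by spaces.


0 1 2 3 5 6 7 8 10 11

n=0: ⌈439/552⌉−⌈0/552⌉ = 1−0 = 1  ← one
n=1: ⌈878/552⌉−⌈439/552⌉ = 2−1 = 1  ← one
n=2: ⌈1317/552⌉−⌈878/552⌉ = 3−2 = 1  ← one
n=3: ⌈1756/552⌉−⌈1317/552⌉ = 4−3 = 1  ← one
n=4: ⌈2195/552⌉−⌈1756/552⌉ = 4−4 = 0
n=5: ⌈2634/552⌉−⌈2195/552⌉ = 5−4 = 1  ← one
n=6: ⌈3073/552⌉−⌈2634/552⌉ = 6−5 = 1  ← one
n=7: ⌈3512/552⌉−⌈3073/552⌉ = 7−6 = 1  ← one
n=8: ⌈3951/552⌉−⌈3512/552⌉ = 8−7 = 1  ← one
n=9: ⌈4390/552⌉−⌈3951/552⌉ = 8−8 = 0
n=10: ⌈4829/552⌉−⌈4390/552⌉ = 9−8 = 1  ← one
n=11: ⌈5268/552⌉−⌈4829/552⌉ = 10−9 = 1  ← one
positions of the first 10 ones: 0 1 2 3 5 6 7 8 10 11


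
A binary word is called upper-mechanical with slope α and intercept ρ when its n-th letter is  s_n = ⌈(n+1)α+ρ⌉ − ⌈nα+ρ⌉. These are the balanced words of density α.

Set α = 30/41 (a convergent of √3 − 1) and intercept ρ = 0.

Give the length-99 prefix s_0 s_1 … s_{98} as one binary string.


n=0: ⌈(1·30)/41⌉ − ⌈(0·30)/41⌉ = ⌈30/41⌉ − ⌈0/41⌉ = 1 − 0 = 1
n=1: ⌈(2·30)/41⌉ − ⌈(1·30)/41⌉ = ⌈60/41⌉ − ⌈30/41⌉ = 2 − 1 = 1
n=2: ⌈(3·30)/41⌉ − ⌈(2·30)/41⌉ = ⌈90/41⌉ − ⌈60/41⌉ = 3 − 2 = 1
n=3: ⌈(4·30)/41⌉ − ⌈(3·30)/41⌉ = ⌈120/41⌉ − ⌈90/41⌉ = 3 − 3 = 0
n=4: ⌈(5·30)/41⌉ − ⌈(4·30)/41⌉ = ⌈150/41⌉ − ⌈120/41⌉ = 4 − 3 = 1
n=5: ⌈(6·30)/41⌉ − ⌈(5·30)/41⌉ = ⌈180/41⌉ − ⌈150/41⌉ = 5 − 4 = 1
n=6: ⌈(7·30)/41⌉ − ⌈(6·30)/41⌉ = ⌈210/41⌉ − ⌈180/41⌉ = 6 − 5 = 1
n=7: ⌈(8·30)/41⌉ − ⌈(7·30)/41⌉ = ⌈240/41⌉ − ⌈210/41⌉ = 6 − 6 = 0
n=8: ⌈(9·30)/41⌉ − ⌈(8·30)/41⌉ = ⌈270/41⌉ − ⌈240/41⌉ = 7 − 6 = 1
n=9: ⌈(10·30)/41⌉ − ⌈(9·30)/41⌉ = ⌈300/41⌉ − ⌈270/41⌉ = 8 − 7 = 1
n=10: ⌈(11·30)/41⌉ − ⌈(10·30)/41⌉ = ⌈330/41⌉ − ⌈300/41⌉ = 9 − 8 = 1
n=11: ⌈(12·30)/41⌉ − ⌈(11·30)/41⌉ = ⌈360/41⌉ − ⌈330/41⌉ = 9 − 9 = 0
n=12: ⌈(13·30)/41⌉ − ⌈(12·30)/41⌉ = ⌈390/41⌉ − ⌈360/41⌉ = 10 − 9 = 1
n=13: ⌈(14·30)/41⌉ − ⌈(13·30)/41⌉ = ⌈420/41⌉ − ⌈390/41⌉ = 11 − 10 = 1
n=14: ⌈(15·30)/41⌉ − ⌈(14·30)/41⌉ = ⌈450/41⌉ − ⌈420/41⌉ = 11 − 11 = 0
n=15: ⌈(16·30)/41⌉ − ⌈(15·30)/41⌉ = ⌈480/41⌉ − ⌈450/41⌉ = 12 − 11 = 1
n=16: ⌈(17·30)/41⌉ − ⌈(16·30)/41⌉ = ⌈510/41⌉ − ⌈480/41⌉ = 13 − 12 = 1
n=17: ⌈(18·30)/41⌉ − ⌈(17·30)/41⌉ = ⌈540/41⌉ − ⌈510/41⌉ = 14 − 13 = 1
n=18: ⌈(19·30)/41⌉ − ⌈(18·30)/41⌉ = ⌈570/41⌉ − ⌈540/41⌉ = 14 − 14 = 0
n=19: ⌈(20·30)/41⌉ − ⌈(19·30)/41⌉ = ⌈600/41⌉ − ⌈570/41⌉ = 15 − 14 = 1
n=20: ⌈(21·30)/41⌉ − ⌈(20·30)/41⌉ = ⌈630/41⌉ − ⌈600/41⌉ = 16 − 15 = 1
n=21: ⌈(22·30)/41⌉ − ⌈(21·30)/41⌉ = ⌈660/41⌉ − ⌈630/41⌉ = 17 − 16 = 1
n=22: ⌈(23·30)/41⌉ − ⌈(22·30)/41⌉ = ⌈690/41⌉ − ⌈660/41⌉ = 17 − 17 = 0
n=23: ⌈(24·30)/41⌉ − ⌈(23·30)/41⌉ = ⌈720/41⌉ − ⌈690/41⌉ = 18 − 17 = 1
n=24: ⌈(25·30)/41⌉ − ⌈(24·30)/41⌉ = ⌈750/41⌉ − ⌈720/41⌉ = 19 − 18 = 1
n=25: ⌈(26·30)/41⌉ − ⌈(25·30)/41⌉ = ⌈780/41⌉ − ⌈750/41⌉ = 20 − 19 = 1
n=26: ⌈(27·30)/41⌉ − ⌈(26·30)/41⌉ = ⌈810/41⌉ − ⌈780/41⌉ = 20 − 20 = 0
n=27: ⌈(28·30)/41⌉ − ⌈(27·30)/41⌉ = ⌈840/41⌉ − ⌈810/41⌉ = 21 − 20 = 1
n=28: ⌈(29·30)/41⌉ − ⌈(28·30)/41⌉ = ⌈870/41⌉ − ⌈840/41⌉ = 22 − 21 = 1
n=29: ⌈(30·30)/41⌉ − ⌈(29·30)/41⌉ = ⌈900/41⌉ − ⌈870/41⌉ = 22 − 22 = 0
n=30: ⌈(31·30)/41⌉ − ⌈(30·30)/41⌉ = ⌈930/41⌉ − ⌈900/41⌉ = 23 − 22 = 1
n=31: ⌈(32·30)/41⌉ − ⌈(31·30)/41⌉ = ⌈960/41⌉ − ⌈930/41⌉ = 24 − 23 = 1
n=32: ⌈(33·30)/41⌉ − ⌈(32·30)/41⌉ = ⌈990/41⌉ − ⌈960/41⌉ = 25 − 24 = 1
n=33: ⌈(34·30)/41⌉ − ⌈(33·30)/41⌉ = ⌈1020/41⌉ − ⌈990/41⌉ = 25 − 25 = 0
n=34: ⌈(35·30)/41⌉ − ⌈(34·30)/41⌉ = ⌈1050/41⌉ − ⌈1020/41⌉ = 26 − 25 = 1
n=35: ⌈(36·30)/41⌉ − ⌈(35·30)/41⌉ = ⌈1080/41⌉ − ⌈1050/41⌉ = 27 − 26 = 1
n=36: ⌈(37·30)/41⌉ − ⌈(36·30)/41⌉ = ⌈1110/41⌉ − ⌈1080/41⌉ = 28 − 27 = 1
n=37: ⌈(38·30)/41⌉ − ⌈(37·30)/41⌉ = ⌈1140/41⌉ − ⌈1110/41⌉ = 28 − 28 = 0
n=38: ⌈(39·30)/41⌉ − ⌈(38·30)/41⌉ = ⌈1170/41⌉ − ⌈1140/41⌉ = 29 − 28 = 1
n=39: ⌈(40·30)/41⌉ − ⌈(39·30)/41⌉ = ⌈1200/41⌉ − ⌈1170/41⌉ = 30 − 29 = 1
n=40: ⌈(41·30)/41⌉ − ⌈(40·30)/41⌉ = ⌈1230/41⌉ − ⌈1200/41⌉ = 30 − 30 = 0
n=41: ⌈(42·30)/41⌉ − ⌈(41·30)/41⌉ = ⌈1260/41⌉ − ⌈1230/41⌉ = 31 − 30 = 1
n=42: ⌈(43·30)/41⌉ − ⌈(42·30)/41⌉ = ⌈1290/41⌉ − ⌈1260/41⌉ = 32 − 31 = 1
n=43: ⌈(44·30)/41⌉ − ⌈(43·30)/41⌉ = ⌈1320/41⌉ − ⌈1290/41⌉ = 33 − 32 = 1
n=44: ⌈(45·30)/41⌉ − ⌈(44·30)/41⌉ = ⌈1350/41⌉ − ⌈1320/41⌉ = 33 − 33 = 0
n=45: ⌈(46·30)/41⌉ − ⌈(45·30)/41⌉ = ⌈1380/41⌉ − ⌈1350/41⌉ = 34 − 33 = 1
n=46: ⌈(47·30)/41⌉ − ⌈(46·30)/41⌉ = ⌈1410/41⌉ − ⌈1380/41⌉ = 35 − 34 = 1
n=47: ⌈(48·30)/41⌉ − ⌈(47·30)/41⌉ = ⌈1440/41⌉ − ⌈1410/41⌉ = 36 − 35 = 1
n=48: ⌈(49·30)/41⌉ − ⌈(48·30)/41⌉ = ⌈1470/41⌉ − ⌈1440/41⌉ = 36 − 36 = 0
n=49: ⌈(50·30)/41⌉ − ⌈(49·30)/41⌉ = ⌈1500/41⌉ − ⌈1470/41⌉ = 37 − 36 = 1
n=50: ⌈(51·30)/41⌉ − ⌈(50·30)/41⌉ = ⌈1530/41⌉ − ⌈1500/41⌉ = 38 − 37 = 1
n=51: ⌈(52·30)/41⌉ − ⌈(51·30)/41⌉ = ⌈1560/41⌉ − ⌈1530/41⌉ = 39 − 38 = 1
n=52: ⌈(53·30)/41⌉ − ⌈(52·30)/41⌉ = ⌈1590/41⌉ − ⌈1560/41⌉ = 39 − 39 = 0
n=53: ⌈(54·30)/41⌉ − ⌈(53·30)/41⌉ = ⌈1620/41⌉ − ⌈1590/41⌉ = 40 − 39 = 1
n=54: ⌈(55·30)/41⌉ − ⌈(54·30)/41⌉ = ⌈1650/41⌉ − ⌈1620/41⌉ = 41 − 40 = 1
n=55: ⌈(56·30)/41⌉ − ⌈(55·30)/41⌉ = ⌈1680/41⌉ − ⌈1650/41⌉ = 41 − 41 = 0
n=56: ⌈(57·30)/41⌉ − ⌈(56·30)/41⌉ = ⌈1710/41⌉ − ⌈1680/41⌉ = 42 − 41 = 1
n=57: ⌈(58·30)/41⌉ − ⌈(57·30)/41⌉ = ⌈1740/41⌉ − ⌈1710/41⌉ = 43 − 42 = 1
n=58: ⌈(59·30)/41⌉ − ⌈(58·30)/41⌉ = ⌈1770/41⌉ − ⌈1740/41⌉ = 44 − 43 = 1
n=59: ⌈(60·30)/41⌉ − ⌈(59·30)/41⌉ = ⌈1800/41⌉ − ⌈1770/41⌉ = 44 − 44 = 0
n=60: ⌈(61·30)/41⌉ − ⌈(60·30)/41⌉ = ⌈1830/41⌉ − ⌈1800/41⌉ = 45 − 44 = 1
n=61: ⌈(62·30)/41⌉ − ⌈(61·30)/41⌉ = ⌈1860/41⌉ − ⌈1830/41⌉ = 46 − 45 = 1
n=62: ⌈(63·30)/41⌉ − ⌈(62·30)/41⌉ = ⌈1890/41⌉ − ⌈1860/41⌉ = 47 − 46 = 1
n=63: ⌈(64·30)/41⌉ − ⌈(63·30)/41⌉ = ⌈1920/41⌉ − ⌈1890/41⌉ = 47 − 47 = 0
n=64: ⌈(65·30)/41⌉ − ⌈(64·30)/41⌉ = ⌈1950/41⌉ − ⌈1920/41⌉ = 48 − 47 = 1
n=65: ⌈(66·30)/41⌉ − ⌈(65·30)/41⌉ = ⌈1980/41⌉ − ⌈1950/41⌉ = 49 − 48 = 1
n=66: ⌈(67·30)/41⌉ − ⌈(66·30)/41⌉ = ⌈2010/41⌉ − ⌈1980/41⌉ = 50 − 49 = 1
n=67: ⌈(68·30)/41⌉ − ⌈(67·30)/41⌉ = ⌈2040/41⌉ − ⌈2010/41⌉ = 50 − 50 = 0
n=68: ⌈(69·30)/41⌉ − ⌈(68·30)/41⌉ = ⌈2070/41⌉ − ⌈2040/41⌉ = 51 − 50 = 1
n=69: ⌈(70·30)/41⌉ − ⌈(69·30)/41⌉ = ⌈2100/41⌉ − ⌈2070/41⌉ = 52 − 51 = 1
n=70: ⌈(71·30)/41⌉ − ⌈(70·30)/41⌉ = ⌈2130/41⌉ − ⌈2100/41⌉ = 52 − 52 = 0
n=71: ⌈(72·30)/41⌉ − ⌈(71·30)/41⌉ = ⌈2160/41⌉ − ⌈2130/41⌉ = 53 − 52 = 1
n=72: ⌈(73·30)/41⌉ − ⌈(72·30)/41⌉ = ⌈2190/41⌉ − ⌈2160/41⌉ = 54 − 53 = 1
n=73: ⌈(74·30)/41⌉ − ⌈(73·30)/41⌉ = ⌈2220/41⌉ − ⌈2190/41⌉ = 55 − 54 = 1
n=74: ⌈(75·30)/41⌉ − ⌈(74·30)/41⌉ = ⌈2250/41⌉ − ⌈2220/41⌉ = 55 − 55 = 0
n=75: ⌈(76·30)/41⌉ − ⌈(75·30)/41⌉ = ⌈2280/41⌉ − ⌈2250/41⌉ = 56 − 55 = 1
n=76: ⌈(77·30)/41⌉ − ⌈(76·30)/41⌉ = ⌈2310/41⌉ − ⌈2280/41⌉ = 57 − 56 = 1
n=77: ⌈(78·30)/41⌉ − ⌈(77·30)/41⌉ = ⌈2340/41⌉ − ⌈2310/41⌉ = 58 − 57 = 1
n=78: ⌈(79·30)/41⌉ − ⌈(78·30)/41⌉ = ⌈2370/41⌉ − ⌈2340/41⌉ = 58 − 58 = 0
n=79: ⌈(80·30)/41⌉ − ⌈(79·30)/41⌉ = ⌈2400/41⌉ − ⌈2370/41⌉ = 59 − 58 = 1
n=80: ⌈(81·30)/41⌉ − ⌈(80·30)/41⌉ = ⌈2430/41⌉ − ⌈2400/41⌉ = 60 − 59 = 1
n=81: ⌈(82·30)/41⌉ − ⌈(81·30)/41⌉ = ⌈2460/41⌉ − ⌈2430/41⌉ = 60 − 60 = 0
n=82: ⌈(83·30)/41⌉ − ⌈(82·30)/41⌉ = ⌈2490/41⌉ − ⌈2460/41⌉ = 61 − 60 = 1
n=83: ⌈(84·30)/41⌉ − ⌈(83·30)/41⌉ = ⌈2520/41⌉ − ⌈2490/41⌉ = 62 − 61 = 1
n=84: ⌈(85·30)/41⌉ − ⌈(84·30)/41⌉ = ⌈2550/41⌉ − ⌈2520/41⌉ = 63 − 62 = 1
n=85: ⌈(86·30)/41⌉ − ⌈(85·30)/41⌉ = ⌈2580/41⌉ − ⌈2550/41⌉ = 63 − 63 = 0
n=86: ⌈(87·30)/41⌉ − ⌈(86·30)/41⌉ = ⌈2610/41⌉ − ⌈2580/41⌉ = 64 − 63 = 1
n=87: ⌈(88·30)/41⌉ − ⌈(87·30)/41⌉ = ⌈2640/41⌉ − ⌈2610/41⌉ = 65 − 64 = 1
n=88: ⌈(89·30)/41⌉ − ⌈(88·30)/41⌉ = ⌈2670/41⌉ − ⌈2640/41⌉ = 66 − 65 = 1
n=89: ⌈(90·30)/41⌉ − ⌈(89·30)/41⌉ = ⌈2700/41⌉ − ⌈2670/41⌉ = 66 − 66 = 0
n=90: ⌈(91·30)/41⌉ − ⌈(90·30)/41⌉ = ⌈2730/41⌉ − ⌈2700/41⌉ = 67 − 66 = 1
n=91: ⌈(92·30)/41⌉ − ⌈(91·30)/41⌉ = ⌈2760/41⌉ − ⌈2730/41⌉ = 68 − 67 = 1
n=92: ⌈(93·30)/41⌉ − ⌈(92·30)/41⌉ = ⌈2790/41⌉ − ⌈2760/41⌉ = 69 − 68 = 1
n=93: ⌈(94·30)/41⌉ − ⌈(93·30)/41⌉ = ⌈2820/41⌉ − ⌈2790/41⌉ = 69 − 69 = 0
n=94: ⌈(95·30)/41⌉ − ⌈(94·30)/41⌉ = ⌈2850/41⌉ − ⌈2820/41⌉ = 70 − 69 = 1
n=95: ⌈(96·30)/41⌉ − ⌈(95·30)/41⌉ = ⌈2880/41⌉ − ⌈2850/41⌉ = 71 − 70 = 1
n=96: ⌈(97·30)/41⌉ − ⌈(96·30)/41⌉ = ⌈2910/41⌉ − ⌈2880/41⌉ = 71 − 71 = 0
n=97: ⌈(98·30)/41⌉ − ⌈(97·30)/41⌉ = ⌈2940/41⌉ − ⌈2910/41⌉ = 72 − 71 = 1
n=98: ⌈(99·30)/41⌉ − ⌈(98·30)/41⌉ = ⌈2970/41⌉ − ⌈2940/41⌉ = 73 − 72 = 1

111011101110110111011101110110111011101101110111011101101110111011101101110111011011101110111011011


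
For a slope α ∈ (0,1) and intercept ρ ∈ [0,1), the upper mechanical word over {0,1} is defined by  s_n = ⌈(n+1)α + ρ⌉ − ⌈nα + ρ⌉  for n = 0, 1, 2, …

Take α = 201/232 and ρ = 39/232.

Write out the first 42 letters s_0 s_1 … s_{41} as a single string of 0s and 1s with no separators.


101111110111111101111110111111101111110111

n=0: ⌈(1·201+39)/232⌉ − ⌈(0·201+39)/232⌉ = ⌈240/232⌉ − ⌈39/232⌉ = 2 − 1 = 1
n=1: ⌈(2·201+39)/232⌉ − ⌈(1·201+39)/232⌉ = ⌈441/232⌉ − ⌈240/232⌉ = 2 − 2 = 0
n=2: ⌈(3·201+39)/232⌉ − ⌈(2·201+39)/232⌉ = ⌈642/232⌉ − ⌈441/232⌉ = 3 − 2 = 1
n=3: ⌈(4·201+39)/232⌉ − ⌈(3·201+39)/232⌉ = ⌈843/232⌉ − ⌈642/232⌉ = 4 − 3 = 1
n=4: ⌈(5·201+39)/232⌉ − ⌈(4·201+39)/232⌉ = ⌈1044/232⌉ − ⌈843/232⌉ = 5 − 4 = 1
n=5: ⌈(6·201+39)/232⌉ − ⌈(5·201+39)/232⌉ = ⌈1245/232⌉ − ⌈1044/232⌉ = 6 − 5 = 1
n=6: ⌈(7·201+39)/232⌉ − ⌈(6·201+39)/232⌉ = ⌈1446/232⌉ − ⌈1245/232⌉ = 7 − 6 = 1
n=7: ⌈(8·201+39)/232⌉ − ⌈(7·201+39)/232⌉ = ⌈1647/232⌉ − ⌈1446/232⌉ = 8 − 7 = 1
n=8: ⌈(9·201+39)/232⌉ − ⌈(8·201+39)/232⌉ = ⌈1848/232⌉ − ⌈1647/232⌉ = 8 − 8 = 0
n=9: ⌈(10·201+39)/232⌉ − ⌈(9·201+39)/232⌉ = ⌈2049/232⌉ − ⌈1848/232⌉ = 9 − 8 = 1
n=10: ⌈(11·201+39)/232⌉ − ⌈(10·201+39)/232⌉ = ⌈2250/232⌉ − ⌈2049/232⌉ = 10 − 9 = 1
n=11: ⌈(12·201+39)/232⌉ − ⌈(11·201+39)/232⌉ = ⌈2451/232⌉ − ⌈2250/232⌉ = 11 − 10 = 1
n=12: ⌈(13·201+39)/232⌉ − ⌈(12·201+39)/232⌉ = ⌈2652/232⌉ − ⌈2451/232⌉ = 12 − 11 = 1
n=13: ⌈(14·201+39)/232⌉ − ⌈(13·201+39)/232⌉ = ⌈2853/232⌉ − ⌈2652/232⌉ = 13 − 12 = 1
n=14: ⌈(15·201+39)/232⌉ − ⌈(14·201+39)/232⌉ = ⌈3054/232⌉ − ⌈2853/232⌉ = 14 − 13 = 1
n=15: ⌈(16·201+39)/232⌉ − ⌈(15·201+39)/232⌉ = ⌈3255/232⌉ − ⌈3054/232⌉ = 15 − 14 = 1
n=16: ⌈(17·201+39)/232⌉ − ⌈(16·201+39)/232⌉ = ⌈3456/232⌉ − ⌈3255/232⌉ = 15 − 15 = 0
n=17: ⌈(18·201+39)/232⌉ − ⌈(17·201+39)/232⌉ = ⌈3657/232⌉ − ⌈3456/232⌉ = 16 − 15 = 1
n=18: ⌈(19·201+39)/232⌉ − ⌈(18·201+39)/232⌉ = ⌈3858/232⌉ − ⌈3657/232⌉ = 17 − 16 = 1
n=19: ⌈(20·201+39)/232⌉ − ⌈(19·201+39)/232⌉ = ⌈4059/232⌉ − ⌈3858/232⌉ = 18 − 17 = 1
n=20: ⌈(21·201+39)/232⌉ − ⌈(20·201+39)/232⌉ = ⌈4260/232⌉ − ⌈4059/232⌉ = 19 − 18 = 1
n=21: ⌈(22·201+39)/232⌉ − ⌈(21·201+39)/232⌉ = ⌈4461/232⌉ − ⌈4260/232⌉ = 20 − 19 = 1
n=22: ⌈(23·201+39)/232⌉ − ⌈(22·201+39)/232⌉ = ⌈4662/232⌉ − ⌈4461/232⌉ = 21 − 20 = 1
n=23: ⌈(24·201+39)/232⌉ − ⌈(23·201+39)/232⌉ = ⌈4863/232⌉ − ⌈4662/232⌉ = 21 − 21 = 0
n=24: ⌈(25·201+39)/232⌉ − ⌈(24·201+39)/232⌉ = ⌈5064/232⌉ − ⌈4863/232⌉ = 22 − 21 = 1
n=25: ⌈(26·201+39)/232⌉ − ⌈(25·201+39)/232⌉ = ⌈5265/232⌉ − ⌈5064/232⌉ = 23 − 22 = 1
n=26: ⌈(27·201+39)/232⌉ − ⌈(26·201+39)/232⌉ = ⌈5466/232⌉ − ⌈5265/232⌉ = 24 − 23 = 1
n=27: ⌈(28·201+39)/232⌉ − ⌈(27·201+39)/232⌉ = ⌈5667/232⌉ − ⌈5466/232⌉ = 25 − 24 = 1
n=28: ⌈(29·201+39)/232⌉ − ⌈(28·201+39)/232⌉ = ⌈5868/232⌉ − ⌈5667/232⌉ = 26 − 25 = 1
n=29: ⌈(30·201+39)/232⌉ − ⌈(29·201+39)/232⌉ = ⌈6069/232⌉ − ⌈5868/232⌉ = 27 − 26 = 1
n=30: ⌈(31·201+39)/232⌉ − ⌈(30·201+39)/232⌉ = ⌈6270/232⌉ − ⌈6069/232⌉ = 28 − 27 = 1
n=31: ⌈(32·201+39)/232⌉ − ⌈(31·201+39)/232⌉ = ⌈6471/232⌉ − ⌈6270/232⌉ = 28 − 28 = 0
n=32: ⌈(33·201+39)/232⌉ − ⌈(32·201+39)/232⌉ = ⌈6672/232⌉ − ⌈6471/232⌉ = 29 − 28 = 1
n=33: ⌈(34·201+39)/232⌉ − ⌈(33·201+39)/232⌉ = ⌈6873/232⌉ − ⌈6672/232⌉ = 30 − 29 = 1
n=34: ⌈(35·201+39)/232⌉ − ⌈(34·201+39)/232⌉ = ⌈7074/232⌉ − ⌈6873/232⌉ = 31 − 30 = 1
n=35: ⌈(36·201+39)/232⌉ − ⌈(35·201+39)/232⌉ = ⌈7275/232⌉ − ⌈7074/232⌉ = 32 − 31 = 1
n=36: ⌈(37·201+39)/232⌉ − ⌈(36·201+39)/232⌉ = ⌈7476/232⌉ − ⌈7275/232⌉ = 33 − 32 = 1
n=37: ⌈(38·201+39)/232⌉ − ⌈(37·201+39)/232⌉ = ⌈7677/232⌉ − ⌈7476/232⌉ = 34 − 33 = 1
n=38: ⌈(39·201+39)/232⌉ − ⌈(38·201+39)/232⌉ = ⌈7878/232⌉ − ⌈7677/232⌉ = 34 − 34 = 0
n=39: ⌈(40·201+39)/232⌉ − ⌈(39·201+39)/232⌉ = ⌈8079/232⌉ − ⌈7878/232⌉ = 35 − 34 = 1
n=40: ⌈(41·201+39)/232⌉ − ⌈(40·201+39)/232⌉ = ⌈8280/232⌉ − ⌈8079/232⌉ = 36 − 35 = 1
n=41: ⌈(42·201+39)/232⌉ − ⌈(41·201+39)/232⌉ = ⌈8481/232⌉ − ⌈8280/232⌉ = 37 − 36 = 1


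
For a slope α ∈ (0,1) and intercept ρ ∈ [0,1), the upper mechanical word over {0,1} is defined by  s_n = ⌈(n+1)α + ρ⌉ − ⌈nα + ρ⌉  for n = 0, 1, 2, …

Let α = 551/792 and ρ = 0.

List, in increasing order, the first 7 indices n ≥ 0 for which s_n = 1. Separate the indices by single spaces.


0 1 2 4 5 7 8

n=0: ⌈551/792⌉−⌈0/792⌉ = 1−0 = 1  ← one
n=1: ⌈1102/792⌉−⌈551/792⌉ = 2−1 = 1  ← one
n=2: ⌈1653/792⌉−⌈1102/792⌉ = 3−2 = 1  ← one
n=3: ⌈2204/792⌉−⌈1653/792⌉ = 3−3 = 0
n=4: ⌈2755/792⌉−⌈2204/792⌉ = 4−3 = 1  ← one
n=5: ⌈3306/792⌉−⌈2755/792⌉ = 5−4 = 1  ← one
n=6: ⌈3857/792⌉−⌈3306/792⌉ = 5−5 = 0
n=7: ⌈4408/792⌉−⌈3857/792⌉ = 6−5 = 1  ← one
n=8: ⌈4959/792⌉−⌈4408/792⌉ = 7−6 = 1  ← one
positions of the first 7 ones: 0 1 2 4 5 7 8


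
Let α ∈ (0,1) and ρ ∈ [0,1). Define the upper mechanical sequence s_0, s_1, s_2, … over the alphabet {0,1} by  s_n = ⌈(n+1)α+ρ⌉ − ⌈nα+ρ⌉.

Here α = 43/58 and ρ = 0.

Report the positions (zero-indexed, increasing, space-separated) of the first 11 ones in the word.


n=0: ⌈43/58⌉−⌈0/58⌉ = 1−0 = 1  ← one
n=1: ⌈86/58⌉−⌈43/58⌉ = 2−1 = 1  ← one
n=2: ⌈129/58⌉−⌈86/58⌉ = 3−2 = 1  ← one
n=3: ⌈172/58⌉−⌈129/58⌉ = 3−3 = 0
n=4: ⌈215/58⌉−⌈172/58⌉ = 4−3 = 1  ← one
n=5: ⌈258/58⌉−⌈215/58⌉ = 5−4 = 1  ← one
n=6: ⌈301/58⌉−⌈258/58⌉ = 6−5 = 1  ← one
n=7: ⌈344/58⌉−⌈301/58⌉ = 6−6 = 0
n=8: ⌈387/58⌉−⌈344/58⌉ = 7−6 = 1  ← one
n=9: ⌈430/58⌉−⌈387/58⌉ = 8−7 = 1  ← one
n=10: ⌈473/58⌉−⌈430/58⌉ = 9−8 = 1  ← one
n=11: ⌈516/58⌉−⌈473/58⌉ = 9−9 = 0
n=12: ⌈559/58⌉−⌈516/58⌉ = 10−9 = 1  ← one
n=13: ⌈602/58⌉−⌈559/58⌉ = 11−10 = 1  ← one
positions of the first 11 ones: 0 1 2 4 5 6 8 9 10 12 13

0 1 2 4 5 6 8 9 10 12 13


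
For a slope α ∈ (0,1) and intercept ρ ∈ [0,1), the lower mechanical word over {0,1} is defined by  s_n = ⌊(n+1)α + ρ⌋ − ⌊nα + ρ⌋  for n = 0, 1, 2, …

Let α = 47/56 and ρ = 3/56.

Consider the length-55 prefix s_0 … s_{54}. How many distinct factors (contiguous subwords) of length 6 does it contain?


t_n = ⌊(n·47+3)/56⌋ for n = 0 … 55:
  n=0…9: ⌊3/56⌋=0 ⌊50/56⌋=0 ⌊97/56⌋=1 ⌊144/56⌋=2 ⌊191/56⌋=3 ⌊238/56⌋=4 ⌊285/56⌋=5 ⌊332/56⌋=5 ⌊379/56⌋=6 ⌊426/56⌋=7
  n=10…19: ⌊473/56⌋=8 ⌊520/56⌋=9 ⌊567/56⌋=10 ⌊614/56⌋=10 ⌊661/56⌋=11 ⌊708/56⌋=12 ⌊755/56⌋=13 ⌊802/56⌋=14 ⌊849/56⌋=15 ⌊896/56⌋=16
  n=20…29: ⌊943/56⌋=16 ⌊990/56⌋=17 ⌊1037/56⌋=18 ⌊1084/56⌋=19 ⌊1131/56⌋=20 ⌊1178/56⌋=21 ⌊1225/56⌋=21 ⌊1272/56⌋=22 ⌊1319/56⌋=23 ⌊1366/56⌋=24
  n=30…39: ⌊1413/56⌋=25 ⌊1460/56⌋=26 ⌊1507/56⌋=26 ⌊1554/56⌋=27 ⌊1601/56⌋=28 ⌊1648/56⌋=29 ⌊1695/56⌋=30 ⌊1742/56⌋=31 ⌊1789/56⌋=31 ⌊1836/56⌋=32
  n=40…49: ⌊1883/56⌋=33 ⌊1930/56⌋=34 ⌊1977/56⌋=35 ⌊2024/56⌋=36 ⌊2071/56⌋=36 ⌊2118/56⌋=37 ⌊2165/56⌋=38 ⌊2212/56⌋=39 ⌊2259/56⌋=40 ⌊2306/56⌋=41
  n=50…55: ⌊2353/56⌋=42 ⌊2400/56⌋=42 ⌊2447/56⌋=43 ⌊2494/56⌋=44 ⌊2541/56⌋=45 ⌊2588/56⌋=46
s_n = t_(n+1) − t_n for n = 0 … 54 gives
prefix = 0111110111110111111011111011111011111011111011111101111
slide a length-6 window over [0..5] … [49..54] (50 windows); first occurrence of each distinct factor:
  [  0..  5] 011111
  [  1..  6] 111110
  [  2..  7] 111101
  [  3..  8] 111011
  [  4..  9] 110111
  [  5.. 10] 101111
  [ 13.. 18] 111111
  (the other 43 windows repeat one of these)
distinct factors: {011111, 101111, 110111, 111011, 111101, 111110, 111111}
count = 7  (Sturmian bound for length 6 is 7)

7


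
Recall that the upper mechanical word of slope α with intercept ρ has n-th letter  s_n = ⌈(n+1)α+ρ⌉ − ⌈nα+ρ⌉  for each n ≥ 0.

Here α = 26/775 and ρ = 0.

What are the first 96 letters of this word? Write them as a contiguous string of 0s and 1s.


n=0: ⌈(1·26)/775⌉ − ⌈(0·26)/775⌉ = ⌈26/775⌉ − ⌈0/775⌉ = 1 − 0 = 1
n=1: ⌈(2·26)/775⌉ − ⌈(1·26)/775⌉ = ⌈52/775⌉ − ⌈26/775⌉ = 1 − 1 = 0
n=2: ⌈(3·26)/775⌉ − ⌈(2·26)/775⌉ = ⌈78/775⌉ − ⌈52/775⌉ = 1 − 1 = 0
n=3: ⌈(4·26)/775⌉ − ⌈(3·26)/775⌉ = ⌈104/775⌉ − ⌈78/775⌉ = 1 − 1 = 0
n=4: ⌈(5·26)/775⌉ − ⌈(4·26)/775⌉ = ⌈130/775⌉ − ⌈104/775⌉ = 1 − 1 = 0
n=5: ⌈(6·26)/775⌉ − ⌈(5·26)/775⌉ = ⌈156/775⌉ − ⌈130/775⌉ = 1 − 1 = 0
n=6: ⌈(7·26)/775⌉ − ⌈(6·26)/775⌉ = ⌈182/775⌉ − ⌈156/775⌉ = 1 − 1 = 0
n=7: ⌈(8·26)/775⌉ − ⌈(7·26)/775⌉ = ⌈208/775⌉ − ⌈182/775⌉ = 1 − 1 = 0
n=8: ⌈(9·26)/775⌉ − ⌈(8·26)/775⌉ = ⌈234/775⌉ − ⌈208/775⌉ = 1 − 1 = 0
n=9: ⌈(10·26)/775⌉ − ⌈(9·26)/775⌉ = ⌈260/775⌉ − ⌈234/775⌉ = 1 − 1 = 0
n=10: ⌈(11·26)/775⌉ − ⌈(10·26)/775⌉ = ⌈286/775⌉ − ⌈260/775⌉ = 1 − 1 = 0
n=11: ⌈(12·26)/775⌉ − ⌈(11·26)/775⌉ = ⌈312/775⌉ − ⌈286/775⌉ = 1 − 1 = 0
n=12: ⌈(13·26)/775⌉ − ⌈(12·26)/775⌉ = ⌈338/775⌉ − ⌈312/775⌉ = 1 − 1 = 0
n=13: ⌈(14·26)/775⌉ − ⌈(13·26)/775⌉ = ⌈364/775⌉ − ⌈338/775⌉ = 1 − 1 = 0
n=14: ⌈(15·26)/775⌉ − ⌈(14·26)/775⌉ = ⌈390/775⌉ − ⌈364/775⌉ = 1 − 1 = 0
n=15: ⌈(16·26)/775⌉ − ⌈(15·26)/775⌉ = ⌈416/775⌉ − ⌈390/775⌉ = 1 − 1 = 0
n=16: ⌈(17·26)/775⌉ − ⌈(16·26)/775⌉ = ⌈442/775⌉ − ⌈416/775⌉ = 1 − 1 = 0
n=17: ⌈(18·26)/775⌉ − ⌈(17·26)/775⌉ = ⌈468/775⌉ − ⌈442/775⌉ = 1 − 1 = 0
n=18: ⌈(19·26)/775⌉ − ⌈(18·26)/775⌉ = ⌈494/775⌉ − ⌈468/775⌉ = 1 − 1 = 0
n=19: ⌈(20·26)/775⌉ − ⌈(19·26)/775⌉ = ⌈520/775⌉ − ⌈494/775⌉ = 1 − 1 = 0
n=20: ⌈(21·26)/775⌉ − ⌈(20·26)/775⌉ = ⌈546/775⌉ − ⌈520/775⌉ = 1 − 1 = 0
n=21: ⌈(22·26)/775⌉ − ⌈(21·26)/775⌉ = ⌈572/775⌉ − ⌈546/775⌉ = 1 − 1 = 0
n=22: ⌈(23·26)/775⌉ − ⌈(22·26)/775⌉ = ⌈598/775⌉ − ⌈572/775⌉ = 1 − 1 = 0
n=23: ⌈(24·26)/775⌉ − ⌈(23·26)/775⌉ = ⌈624/775⌉ − ⌈598/775⌉ = 1 − 1 = 0
n=24: ⌈(25·26)/775⌉ − ⌈(24·26)/775⌉ = ⌈650/775⌉ − ⌈624/775⌉ = 1 − 1 = 0
n=25: ⌈(26·26)/775⌉ − ⌈(25·26)/775⌉ = ⌈676/775⌉ − ⌈650/775⌉ = 1 − 1 = 0
n=26: ⌈(27·26)/775⌉ − ⌈(26·26)/775⌉ = ⌈702/775⌉ − ⌈676/775⌉ = 1 − 1 = 0
n=27: ⌈(28·26)/775⌉ − ⌈(27·26)/775⌉ = ⌈728/775⌉ − ⌈702/775⌉ = 1 − 1 = 0
n=28: ⌈(29·26)/775⌉ − ⌈(28·26)/775⌉ = ⌈754/775⌉ − ⌈728/775⌉ = 1 − 1 = 0
n=29: ⌈(30·26)/775⌉ − ⌈(29·26)/775⌉ = ⌈780/775⌉ − ⌈754/775⌉ = 2 − 1 = 1
n=30: ⌈(31·26)/775⌉ − ⌈(30·26)/775⌉ = ⌈806/775⌉ − ⌈780/775⌉ = 2 − 2 = 0
n=31: ⌈(32·26)/775⌉ − ⌈(31·26)/775⌉ = ⌈832/775⌉ − ⌈806/775⌉ = 2 − 2 = 0
n=32: ⌈(33·26)/775⌉ − ⌈(32·26)/775⌉ = ⌈858/775⌉ − ⌈832/775⌉ = 2 − 2 = 0
n=33: ⌈(34·26)/775⌉ − ⌈(33·26)/775⌉ = ⌈884/775⌉ − ⌈858/775⌉ = 2 − 2 = 0
n=34: ⌈(35·26)/775⌉ − ⌈(34·26)/775⌉ = ⌈910/775⌉ − ⌈884/775⌉ = 2 − 2 = 0
n=35: ⌈(36·26)/775⌉ − ⌈(35·26)/775⌉ = ⌈936/775⌉ − ⌈910/775⌉ = 2 − 2 = 0
n=36: ⌈(37·26)/775⌉ − ⌈(36·26)/775⌉ = ⌈962/775⌉ − ⌈936/775⌉ = 2 − 2 = 0
n=37: ⌈(38·26)/775⌉ − ⌈(37·26)/775⌉ = ⌈988/775⌉ − ⌈962/775⌉ = 2 − 2 = 0
n=38: ⌈(39·26)/775⌉ − ⌈(38·26)/775⌉ = ⌈1014/775⌉ − ⌈988/775⌉ = 2 − 2 = 0
n=39: ⌈(40·26)/775⌉ − ⌈(39·26)/775⌉ = ⌈1040/775⌉ − ⌈1014/775⌉ = 2 − 2 = 0
n=40: ⌈(41·26)/775⌉ − ⌈(40·26)/775⌉ = ⌈1066/775⌉ − ⌈1040/775⌉ = 2 − 2 = 0
n=41: ⌈(42·26)/775⌉ − ⌈(41·26)/775⌉ = ⌈1092/775⌉ − ⌈1066/775⌉ = 2 − 2 = 0
n=42: ⌈(43·26)/775⌉ − ⌈(42·26)/775⌉ = ⌈1118/775⌉ − ⌈1092/775⌉ = 2 − 2 = 0
n=43: ⌈(44·26)/775⌉ − ⌈(43·26)/775⌉ = ⌈1144/775⌉ − ⌈1118/775⌉ = 2 − 2 = 0
n=44: ⌈(45·26)/775⌉ − ⌈(44·26)/775⌉ = ⌈1170/775⌉ − ⌈1144/775⌉ = 2 − 2 = 0
n=45: ⌈(46·26)/775⌉ − ⌈(45·26)/775⌉ = ⌈1196/775⌉ − ⌈1170/775⌉ = 2 − 2 = 0
n=46: ⌈(47·26)/775⌉ − ⌈(46·26)/775⌉ = ⌈1222/775⌉ − ⌈1196/775⌉ = 2 − 2 = 0
n=47: ⌈(48·26)/775⌉ − ⌈(47·26)/775⌉ = ⌈1248/775⌉ − ⌈1222/775⌉ = 2 − 2 = 0
n=48: ⌈(49·26)/775⌉ − ⌈(48·26)/775⌉ = ⌈1274/775⌉ − ⌈1248/775⌉ = 2 − 2 = 0
n=49: ⌈(50·26)/775⌉ − ⌈(49·26)/775⌉ = ⌈1300/775⌉ − ⌈1274/775⌉ = 2 − 2 = 0
n=50: ⌈(51·26)/775⌉ − ⌈(50·26)/775⌉ = ⌈1326/775⌉ − ⌈1300/775⌉ = 2 − 2 = 0
n=51: ⌈(52·26)/775⌉ − ⌈(51·26)/775⌉ = ⌈1352/775⌉ − ⌈1326/775⌉ = 2 − 2 = 0
n=52: ⌈(53·26)/775⌉ − ⌈(52·26)/775⌉ = ⌈1378/775⌉ − ⌈1352/775⌉ = 2 − 2 = 0
n=53: ⌈(54·26)/775⌉ − ⌈(53·26)/775⌉ = ⌈1404/775⌉ − ⌈1378/775⌉ = 2 − 2 = 0
n=54: ⌈(55·26)/775⌉ − ⌈(54·26)/775⌉ = ⌈1430/775⌉ − ⌈1404/775⌉ = 2 − 2 = 0
n=55: ⌈(56·26)/775⌉ − ⌈(55·26)/775⌉ = ⌈1456/775⌉ − ⌈1430/775⌉ = 2 − 2 = 0
n=56: ⌈(57·26)/775⌉ − ⌈(56·26)/775⌉ = ⌈1482/775⌉ − ⌈1456/775⌉ = 2 − 2 = 0
n=57: ⌈(58·26)/775⌉ − ⌈(57·26)/775⌉ = ⌈1508/775⌉ − ⌈1482/775⌉ = 2 − 2 = 0
n=58: ⌈(59·26)/775⌉ − ⌈(58·26)/775⌉ = ⌈1534/775⌉ − ⌈1508/775⌉ = 2 − 2 = 0
n=59: ⌈(60·26)/775⌉ − ⌈(59·26)/775⌉ = ⌈1560/775⌉ − ⌈1534/775⌉ = 3 − 2 = 1
n=60: ⌈(61·26)/775⌉ − ⌈(60·26)/775⌉ = ⌈1586/775⌉ − ⌈1560/775⌉ = 3 − 3 = 0
n=61: ⌈(62·26)/775⌉ − ⌈(61·26)/775⌉ = ⌈1612/775⌉ − ⌈1586/775⌉ = 3 − 3 = 0
n=62: ⌈(63·26)/775⌉ − ⌈(62·26)/775⌉ = ⌈1638/775⌉ − ⌈1612/775⌉ = 3 − 3 = 0
n=63: ⌈(64·26)/775⌉ − ⌈(63·26)/775⌉ = ⌈1664/775⌉ − ⌈1638/775⌉ = 3 − 3 = 0
n=64: ⌈(65·26)/775⌉ − ⌈(64·26)/775⌉ = ⌈1690/775⌉ − ⌈1664/775⌉ = 3 − 3 = 0
n=65: ⌈(66·26)/775⌉ − ⌈(65·26)/775⌉ = ⌈1716/775⌉ − ⌈1690/775⌉ = 3 − 3 = 0
n=66: ⌈(67·26)/775⌉ − ⌈(66·26)/775⌉ = ⌈1742/775⌉ − ⌈1716/775⌉ = 3 − 3 = 0
n=67: ⌈(68·26)/775⌉ − ⌈(67·26)/775⌉ = ⌈1768/775⌉ − ⌈1742/775⌉ = 3 − 3 = 0
n=68: ⌈(69·26)/775⌉ − ⌈(68·26)/775⌉ = ⌈1794/775⌉ − ⌈1768/775⌉ = 3 − 3 = 0
n=69: ⌈(70·26)/775⌉ − ⌈(69·26)/775⌉ = ⌈1820/775⌉ − ⌈1794/775⌉ = 3 − 3 = 0
n=70: ⌈(71·26)/775⌉ − ⌈(70·26)/775⌉ = ⌈1846/775⌉ − ⌈1820/775⌉ = 3 − 3 = 0
n=71: ⌈(72·26)/775⌉ − ⌈(71·26)/775⌉ = ⌈1872/775⌉ − ⌈1846/775⌉ = 3 − 3 = 0
n=72: ⌈(73·26)/775⌉ − ⌈(72·26)/775⌉ = ⌈1898/775⌉ − ⌈1872/775⌉ = 3 − 3 = 0
n=73: ⌈(74·26)/775⌉ − ⌈(73·26)/775⌉ = ⌈1924/775⌉ − ⌈1898/775⌉ = 3 − 3 = 0
n=74: ⌈(75·26)/775⌉ − ⌈(74·26)/775⌉ = ⌈1950/775⌉ − ⌈1924/775⌉ = 3 − 3 = 0
n=75: ⌈(76·26)/775⌉ − ⌈(75·26)/775⌉ = ⌈1976/775⌉ − ⌈1950/775⌉ = 3 − 3 = 0
n=76: ⌈(77·26)/775⌉ − ⌈(76·26)/775⌉ = ⌈2002/775⌉ − ⌈1976/775⌉ = 3 − 3 = 0
n=77: ⌈(78·26)/775⌉ − ⌈(77·26)/775⌉ = ⌈2028/775⌉ − ⌈2002/775⌉ = 3 − 3 = 0
n=78: ⌈(79·26)/775⌉ − ⌈(78·26)/775⌉ = ⌈2054/775⌉ − ⌈2028/775⌉ = 3 − 3 = 0
n=79: ⌈(80·26)/775⌉ − ⌈(79·26)/775⌉ = ⌈2080/775⌉ − ⌈2054/775⌉ = 3 − 3 = 0
n=80: ⌈(81·26)/775⌉ − ⌈(80·26)/775⌉ = ⌈2106/775⌉ − ⌈2080/775⌉ = 3 − 3 = 0
n=81: ⌈(82·26)/775⌉ − ⌈(81·26)/775⌉ = ⌈2132/775⌉ − ⌈2106/775⌉ = 3 − 3 = 0
n=82: ⌈(83·26)/775⌉ − ⌈(82·26)/775⌉ = ⌈2158/775⌉ − ⌈2132/775⌉ = 3 − 3 = 0
n=83: ⌈(84·26)/775⌉ − ⌈(83·26)/775⌉ = ⌈2184/775⌉ − ⌈2158/775⌉ = 3 − 3 = 0
n=84: ⌈(85·26)/775⌉ − ⌈(84·26)/775⌉ = ⌈2210/775⌉ − ⌈2184/775⌉ = 3 − 3 = 0
n=85: ⌈(86·26)/775⌉ − ⌈(85·26)/775⌉ = ⌈2236/775⌉ − ⌈2210/775⌉ = 3 − 3 = 0
n=86: ⌈(87·26)/775⌉ − ⌈(86·26)/775⌉ = ⌈2262/775⌉ − ⌈2236/775⌉ = 3 − 3 = 0
n=87: ⌈(88·26)/775⌉ − ⌈(87·26)/775⌉ = ⌈2288/775⌉ − ⌈2262/775⌉ = 3 − 3 = 0
n=88: ⌈(89·26)/775⌉ − ⌈(88·26)/775⌉ = ⌈2314/775⌉ − ⌈2288/775⌉ = 3 − 3 = 0
n=89: ⌈(90·26)/775⌉ − ⌈(89·26)/775⌉ = ⌈2340/775⌉ − ⌈2314/775⌉ = 4 − 3 = 1
n=90: ⌈(91·26)/775⌉ − ⌈(90·26)/775⌉ = ⌈2366/775⌉ − ⌈2340/775⌉ = 4 − 4 = 0
n=91: ⌈(92·26)/775⌉ − ⌈(91·26)/775⌉ = ⌈2392/775⌉ − ⌈2366/775⌉ = 4 − 4 = 0
n=92: ⌈(93·26)/775⌉ − ⌈(92·26)/775⌉ = ⌈2418/775⌉ − ⌈2392/775⌉ = 4 − 4 = 0
n=93: ⌈(94·26)/775⌉ − ⌈(93·26)/775⌉ = ⌈2444/775⌉ − ⌈2418/775⌉ = 4 − 4 = 0
n=94: ⌈(95·26)/775⌉ − ⌈(94·26)/775⌉ = ⌈2470/775⌉ − ⌈2444/775⌉ = 4 − 4 = 0
n=95: ⌈(96·26)/775⌉ − ⌈(95·26)/775⌉ = ⌈2496/775⌉ − ⌈2470/775⌉ = 4 − 4 = 0

100000000000000000000000000001000000000000000000000000000001000000000000000000000000000001000000
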